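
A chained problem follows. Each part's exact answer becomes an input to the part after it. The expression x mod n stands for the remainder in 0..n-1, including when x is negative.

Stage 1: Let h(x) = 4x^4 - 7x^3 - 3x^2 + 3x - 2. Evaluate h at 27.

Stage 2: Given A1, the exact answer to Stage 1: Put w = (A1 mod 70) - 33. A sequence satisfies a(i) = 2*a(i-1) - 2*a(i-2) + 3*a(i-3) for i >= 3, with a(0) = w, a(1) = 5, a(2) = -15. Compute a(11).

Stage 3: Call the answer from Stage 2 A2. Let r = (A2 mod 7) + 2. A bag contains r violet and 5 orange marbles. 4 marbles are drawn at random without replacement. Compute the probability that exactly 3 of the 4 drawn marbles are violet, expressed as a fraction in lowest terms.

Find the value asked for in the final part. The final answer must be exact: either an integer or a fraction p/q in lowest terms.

Stage 1: 4*(27)^4 - 7*(27)^3 - 3*(27)^2 + 3*(27)^1 - 2 = (2125764) + (-137781) + (-2187) + (81) + (-2) = 1985875; answer 1985875
Stage 2: A1 = 1985875; w = 12; a(3) = 2*(-15) - 2*(5) + 3*(12) = -4; iterating: a(3)=-4, a(4)=37, a(5)=37, a(6)=-12, a(7)=13, a(8)=161, a(9)=260, a(10)=237, a(11)=437; answer 437
Stage 3: A2 = 437; r = 5; total draws C(10,4) = 210; favorable C(5,3)*C(5,1) = 50; P = 5/21; answer 5/21

5/21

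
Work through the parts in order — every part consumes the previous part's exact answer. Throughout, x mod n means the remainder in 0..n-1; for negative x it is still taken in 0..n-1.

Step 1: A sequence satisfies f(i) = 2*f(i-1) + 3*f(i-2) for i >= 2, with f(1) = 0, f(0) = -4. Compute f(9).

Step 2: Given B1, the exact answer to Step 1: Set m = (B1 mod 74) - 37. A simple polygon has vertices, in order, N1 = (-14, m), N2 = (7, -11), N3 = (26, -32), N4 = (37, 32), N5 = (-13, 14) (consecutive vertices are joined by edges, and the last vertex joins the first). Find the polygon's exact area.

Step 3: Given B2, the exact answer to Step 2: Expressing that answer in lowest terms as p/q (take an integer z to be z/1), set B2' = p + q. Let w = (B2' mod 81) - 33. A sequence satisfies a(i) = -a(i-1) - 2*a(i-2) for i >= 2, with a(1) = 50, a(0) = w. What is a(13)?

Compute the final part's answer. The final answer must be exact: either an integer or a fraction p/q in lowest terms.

3100

Step 1: f(2) = 2*(0) + 3*(-4) = -12; iterating: f(2)=-12, f(3)=-24, f(4)=-84, f(5)=-240, f(6)=-732, f(7)=-2184, f(8)=-6564, f(9)=-19680; answer -19680
Step 2: B1 = -19680; m = -33; cross terms: (-14*-11 - 7*-33)=385, (7*-32 - 26*-11)=62, (26*32 - 37*-32)=2016, (37*14 - -13*32)=934, (-13*-33 - -14*14)=625; twice the area = |4022| = 4022; area = 2011; answer 2011
Step 3: B2 = 2011; threaded value p + q = 2012; w = 35; a(2) = -1*(50) - 2*(35) = -120; iterating: a(2)=-120, a(3)=20, a(4)=220, a(5)=-260, a(6)=-180, a(7)=700, a(8)=-340, a(9)=-1060, a(10)=1740, a(11)=380, a(12)=-3860, a(13)=3100; answer 3100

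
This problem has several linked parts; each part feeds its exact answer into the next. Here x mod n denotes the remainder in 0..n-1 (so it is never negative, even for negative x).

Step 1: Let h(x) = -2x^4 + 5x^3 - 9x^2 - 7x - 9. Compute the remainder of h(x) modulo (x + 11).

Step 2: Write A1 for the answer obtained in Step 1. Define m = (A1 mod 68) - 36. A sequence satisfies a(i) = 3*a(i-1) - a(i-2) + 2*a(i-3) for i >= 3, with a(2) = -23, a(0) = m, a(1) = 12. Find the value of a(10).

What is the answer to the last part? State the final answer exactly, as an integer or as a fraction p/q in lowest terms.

Step 1: remainder = value at the root: -2*(-11)^4 + 5*(-11)^3 - 9*(-11)^2 - 7*(-11)^1 - 9 = (-29282) + (-6655) + (-1089) + (77) + (-9) = -36958; answer -36958
Step 2: A1 = -36958; m = -2; a(3) = 3*(-23) - 1*(12) + 2*(-2) = -85; iterating: a(3)=-85, a(4)=-208, a(5)=-585, a(6)=-1717, a(7)=-4982, a(8)=-14399, a(9)=-41649, a(10)=-120512; answer -120512

-120512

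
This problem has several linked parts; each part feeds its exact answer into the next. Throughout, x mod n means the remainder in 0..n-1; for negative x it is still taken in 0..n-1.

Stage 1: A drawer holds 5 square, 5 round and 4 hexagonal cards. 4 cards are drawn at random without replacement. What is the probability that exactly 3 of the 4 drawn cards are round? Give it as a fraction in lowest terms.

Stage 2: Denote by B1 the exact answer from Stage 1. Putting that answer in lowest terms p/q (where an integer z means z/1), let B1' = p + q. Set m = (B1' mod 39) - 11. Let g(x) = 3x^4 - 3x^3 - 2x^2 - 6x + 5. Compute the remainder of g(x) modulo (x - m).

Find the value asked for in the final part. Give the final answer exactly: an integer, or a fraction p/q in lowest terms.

Stage 1: total draws C(14,4) = 1001; favorable C(5,3)*C(9,1) = 90; P = 90/1001; answer 90/1001
Stage 2: B1 = 90/1001; threaded value p + q = 1091; m = 27; remainder = value at the root: 3*(27)^4 - 3*(27)^3 - 2*(27)^2 - 6*(27)^1 + 5 = (1594323) + (-59049) + (-1458) + (-162) + (5) = 1533659; answer 1533659

1533659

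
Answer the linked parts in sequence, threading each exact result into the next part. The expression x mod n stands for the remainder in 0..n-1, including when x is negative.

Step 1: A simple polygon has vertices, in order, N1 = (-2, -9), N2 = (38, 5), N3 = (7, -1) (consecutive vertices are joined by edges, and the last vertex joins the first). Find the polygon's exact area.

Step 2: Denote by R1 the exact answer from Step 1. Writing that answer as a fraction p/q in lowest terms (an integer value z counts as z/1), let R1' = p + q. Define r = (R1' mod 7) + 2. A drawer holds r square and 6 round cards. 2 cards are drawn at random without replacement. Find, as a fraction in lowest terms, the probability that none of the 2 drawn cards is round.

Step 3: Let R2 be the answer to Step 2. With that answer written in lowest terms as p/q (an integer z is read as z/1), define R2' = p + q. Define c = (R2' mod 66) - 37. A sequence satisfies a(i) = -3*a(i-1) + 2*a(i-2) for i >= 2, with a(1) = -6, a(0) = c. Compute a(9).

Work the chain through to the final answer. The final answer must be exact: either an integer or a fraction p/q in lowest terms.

Step 1: cross terms: (-2*5 - 38*-9)=332, (38*-1 - 7*5)=-73, (7*-9 - -2*-1)=-65; twice the area = |194| = 194; area = 97; answer 97
Step 2: R1 = 97; threaded value p + q = 98; r = 2; total draws C(8,2) = 28; favorable C(2,2) = 1; P = 1/28; answer 1/28
Step 3: R2 = 1/28; threaded value p + q = 29; c = -8; a(2) = -3*(-6) + 2*(-8) = 2; iterating: a(2)=2, a(3)=-18, a(4)=58, a(5)=-210, a(6)=746, a(7)=-2658, a(8)=9466, a(9)=-33714; answer -33714

-33714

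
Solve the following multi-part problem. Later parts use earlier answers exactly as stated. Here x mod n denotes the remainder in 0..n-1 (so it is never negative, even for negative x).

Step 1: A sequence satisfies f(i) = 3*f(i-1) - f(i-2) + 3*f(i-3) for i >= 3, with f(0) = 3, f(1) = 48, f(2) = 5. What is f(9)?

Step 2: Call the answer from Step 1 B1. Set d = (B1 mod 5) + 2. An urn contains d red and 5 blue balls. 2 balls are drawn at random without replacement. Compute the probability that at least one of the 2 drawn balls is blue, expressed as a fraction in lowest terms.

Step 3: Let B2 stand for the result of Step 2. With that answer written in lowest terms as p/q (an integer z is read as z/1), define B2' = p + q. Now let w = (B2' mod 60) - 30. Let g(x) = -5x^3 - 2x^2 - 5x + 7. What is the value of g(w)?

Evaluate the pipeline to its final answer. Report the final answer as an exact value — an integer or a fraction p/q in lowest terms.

33675

Step 1: f(3) = 3*(5) - 1*(48) + 3*(3) = -24; iterating: f(3)=-24, f(4)=67, f(5)=240, f(6)=581, f(7)=1704, f(8)=5251, f(9)=15792; answer 15792
Step 2: B1 = 15792; d = 4; total draws C(9,2) = 36; complement C(4,2) = 6; favorable 36 - 6 = 30; P = 5/6; answer 5/6
Step 3: B2 = 5/6; threaded value p + q = 11; w = -19; -5*(-19)^3 - 2*(-19)^2 - 5*(-19)^1 + 7 = (34295) + (-722) + (95) + (7) = 33675; answer 33675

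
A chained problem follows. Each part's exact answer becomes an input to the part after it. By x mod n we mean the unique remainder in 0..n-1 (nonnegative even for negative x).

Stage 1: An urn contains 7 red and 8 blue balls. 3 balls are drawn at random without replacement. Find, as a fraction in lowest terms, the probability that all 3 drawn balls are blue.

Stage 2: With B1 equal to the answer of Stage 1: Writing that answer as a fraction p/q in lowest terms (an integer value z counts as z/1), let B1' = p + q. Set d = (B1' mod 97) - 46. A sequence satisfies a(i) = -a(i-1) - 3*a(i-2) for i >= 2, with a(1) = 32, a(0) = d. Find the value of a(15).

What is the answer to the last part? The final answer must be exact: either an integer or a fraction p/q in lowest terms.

Stage 1: total draws C(15,3) = 455; favorable C(8,3) = 56; P = 8/65; answer 8/65
Stage 2: B1 = 8/65; threaded value p + q = 73; d = 27; a(2) = -1*(32) - 3*(27) = -113; iterating: a(2)=-113, a(3)=17, a(4)=322, a(5)=-373, a(6)=-593, a(7)=1712, a(8)=67, a(9)=-5203, a(10)=5002, a(11)=10607, a(12)=-25613, a(13)=-6208, a(14)=83047, a(15)=-64423; answer -64423

-64423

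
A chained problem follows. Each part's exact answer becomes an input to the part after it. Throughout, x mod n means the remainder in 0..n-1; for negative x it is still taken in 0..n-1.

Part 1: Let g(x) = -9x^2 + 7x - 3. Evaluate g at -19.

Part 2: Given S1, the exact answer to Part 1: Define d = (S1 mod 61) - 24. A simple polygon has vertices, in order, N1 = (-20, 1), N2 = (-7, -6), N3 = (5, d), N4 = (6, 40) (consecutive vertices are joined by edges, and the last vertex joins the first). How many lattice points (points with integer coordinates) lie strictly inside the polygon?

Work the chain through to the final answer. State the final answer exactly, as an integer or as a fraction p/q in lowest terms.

Part 1: -9*(-19)^2 + 7*(-19)^1 - 3 = (-3249) + (-133) + (-3) = -3385; answer -3385
Part 2: S1 = -3385; d = 7; cross terms: (-20*-6 - -7*1)=127, (-7*7 - 5*-6)=-19, (5*40 - 6*7)=158, (6*1 - -20*40)=806; twice the area = |1072| = 1072; area = 536; boundary points = 1 + 1 + 1 + 13 = 16; strictly interior points = area - boundary/2 + 1 = 529; answer 529

529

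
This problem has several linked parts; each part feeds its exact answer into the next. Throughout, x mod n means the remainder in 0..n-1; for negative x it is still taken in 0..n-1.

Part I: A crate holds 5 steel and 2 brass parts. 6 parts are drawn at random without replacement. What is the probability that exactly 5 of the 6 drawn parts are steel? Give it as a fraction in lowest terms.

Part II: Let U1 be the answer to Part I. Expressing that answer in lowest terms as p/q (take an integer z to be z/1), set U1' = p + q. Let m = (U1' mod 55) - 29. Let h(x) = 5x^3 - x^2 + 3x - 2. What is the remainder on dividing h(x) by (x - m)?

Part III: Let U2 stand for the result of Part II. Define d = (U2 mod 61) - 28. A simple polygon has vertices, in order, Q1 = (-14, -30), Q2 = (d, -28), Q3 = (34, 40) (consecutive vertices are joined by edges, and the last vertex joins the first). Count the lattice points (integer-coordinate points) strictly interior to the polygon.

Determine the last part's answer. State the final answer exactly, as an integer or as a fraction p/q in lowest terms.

Part I: total draws C(7,6) = 7; favorable C(5,5)*C(2,1) = 2; P = 2/7; answer 2/7
Part II: U1 = 2/7; threaded value p + q = 9; m = -20; remainder = value at the root: 5*(-20)^3 - 1*(-20)^2 + 3*(-20)^1 - 2 = (-40000) + (-400) + (-60) + (-2) = -40462; answer -40462
Part III: U2 = -40462; d = 14; cross terms: (-14*-28 - 14*-30)=812, (14*40 - 34*-28)=1512, (34*-30 - -14*40)=-460; twice the area = |1864| = 1864; area = 932; boundary points = 2 + 4 + 2 = 8; strictly interior points = area - boundary/2 + 1 = 929; answer 929

929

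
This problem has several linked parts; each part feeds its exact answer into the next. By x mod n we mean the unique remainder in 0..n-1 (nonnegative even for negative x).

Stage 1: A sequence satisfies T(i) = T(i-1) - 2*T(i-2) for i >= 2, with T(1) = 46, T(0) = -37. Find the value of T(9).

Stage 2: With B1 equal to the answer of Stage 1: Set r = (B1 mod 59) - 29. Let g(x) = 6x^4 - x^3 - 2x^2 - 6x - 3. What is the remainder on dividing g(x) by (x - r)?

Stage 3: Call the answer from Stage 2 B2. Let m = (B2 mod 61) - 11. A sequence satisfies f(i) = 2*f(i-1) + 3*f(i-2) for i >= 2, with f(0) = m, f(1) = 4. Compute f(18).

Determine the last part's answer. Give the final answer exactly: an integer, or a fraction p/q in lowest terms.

Stage 1: T(2) = 1*(46) - 2*(-37) = 120; iterating: T(2)=120, T(3)=28, T(4)=-212, T(5)=-268, T(6)=156, T(7)=692, T(8)=380, T(9)=-1004; answer -1004
Stage 2: B1 = -1004; r = 29; remainder = value at the root: 6*(29)^4 - 1*(29)^3 - 2*(29)^2 - 6*(29)^1 - 3 = (4243686) + (-24389) + (-1682) + (-174) + (-3) = 4217438; answer 4217438
Stage 3: B2 = 4217438; m = 9; f(2) = 2*(4) + 3*(9) = 35; iterating: f(2)=35, f(3)=82, f(4)=269, f(5)=784, f(6)=2375, f(7)=7102, f(8)=21329, f(9)=63964, f(10)=191915, f(11)=575722, f(12)=1727189, f(13)=5181544, f(14)=15544655, f(15)=46633942, f(16)=139901849, f(17)=419705524, f(18)=1259116595; answer 1259116595

1259116595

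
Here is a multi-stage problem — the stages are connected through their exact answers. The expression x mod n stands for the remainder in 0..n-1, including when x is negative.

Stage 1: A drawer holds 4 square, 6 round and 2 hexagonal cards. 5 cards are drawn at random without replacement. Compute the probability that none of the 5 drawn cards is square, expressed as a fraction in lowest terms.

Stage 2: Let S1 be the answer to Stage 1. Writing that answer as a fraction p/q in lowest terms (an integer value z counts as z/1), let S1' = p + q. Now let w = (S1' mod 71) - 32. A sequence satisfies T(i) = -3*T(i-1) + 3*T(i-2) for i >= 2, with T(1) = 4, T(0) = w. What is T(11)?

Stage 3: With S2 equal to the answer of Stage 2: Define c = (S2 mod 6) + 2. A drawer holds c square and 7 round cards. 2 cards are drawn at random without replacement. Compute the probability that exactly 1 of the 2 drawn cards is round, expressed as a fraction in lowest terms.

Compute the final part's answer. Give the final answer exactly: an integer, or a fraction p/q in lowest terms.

35/66

Stage 1: total draws C(12,5) = 792; favorable C(8,5) = 56; P = 7/99; answer 7/99
Stage 2: S1 = 7/99; threaded value p + q = 106; w = 3; T(2) = -3*(4) + 3*(3) = -3; iterating: T(2)=-3, T(3)=21, T(4)=-72, T(5)=279, T(6)=-1053, T(7)=3996, T(8)=-15147, T(9)=57429, T(10)=-217728, T(11)=825471; answer 825471
Stage 3: S2 = 825471; c = 5; total draws C(12,2) = 66; favorable C(7,1)*C(5,1) = 35; P = 35/66; answer 35/66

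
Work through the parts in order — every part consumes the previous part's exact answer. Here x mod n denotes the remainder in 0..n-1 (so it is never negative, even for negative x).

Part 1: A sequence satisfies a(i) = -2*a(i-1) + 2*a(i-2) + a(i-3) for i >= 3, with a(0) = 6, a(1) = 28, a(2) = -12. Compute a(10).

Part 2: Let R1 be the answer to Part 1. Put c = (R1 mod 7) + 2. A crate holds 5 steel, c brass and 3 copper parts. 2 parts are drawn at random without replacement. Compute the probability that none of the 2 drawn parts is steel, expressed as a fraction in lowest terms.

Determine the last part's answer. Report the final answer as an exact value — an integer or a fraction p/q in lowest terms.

Part 1: a(3) = -2*(-12) + 2*(28) + 1*(6) = 86; iterating: a(3)=86, a(4)=-168, a(5)=496, a(6)=-1242, a(7)=3308, a(8)=-8604, a(9)=22582, a(10)=-59064; answer -59064
Part 2: R1 = -59064; c = 4; total draws C(12,2) = 66; favorable C(7,2) = 21; P = 7/22; answer 7/22

7/22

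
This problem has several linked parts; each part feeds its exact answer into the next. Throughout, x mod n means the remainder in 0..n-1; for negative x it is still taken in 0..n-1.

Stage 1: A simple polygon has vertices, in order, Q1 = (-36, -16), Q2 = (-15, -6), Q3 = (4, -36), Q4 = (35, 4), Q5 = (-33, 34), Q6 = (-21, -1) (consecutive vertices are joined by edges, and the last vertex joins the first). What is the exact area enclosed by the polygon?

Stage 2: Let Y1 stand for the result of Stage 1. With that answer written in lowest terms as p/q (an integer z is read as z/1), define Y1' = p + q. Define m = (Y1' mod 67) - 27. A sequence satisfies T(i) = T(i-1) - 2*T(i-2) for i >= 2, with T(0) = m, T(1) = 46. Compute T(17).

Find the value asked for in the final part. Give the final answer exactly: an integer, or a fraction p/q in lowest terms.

Stage 1: cross terms: (-36*-6 - -15*-16)=-24, (-15*-36 - 4*-6)=564, (4*4 - 35*-36)=1276, (35*34 - -33*4)=1322, (-33*-1 - -21*34)=747, (-21*-16 - -36*-1)=300; twice the area = |4185| = 4185; area = 4185/2; answer 4185/2
Stage 2: Y1 = 4185/2; threaded value p + q = 4187; m = 6; T(2) = 1*(46) - 2*(6) = 34; iterating: T(2)=34, T(3)=-58, T(4)=-126, T(5)=-10, T(6)=242, T(7)=262, T(8)=-222, T(9)=-746, T(10)=-302, T(11)=1190, T(12)=1794, T(13)=-586, T(14)=-4174, T(15)=-3002, T(16)=5346, T(17)=11350; answer 11350

11350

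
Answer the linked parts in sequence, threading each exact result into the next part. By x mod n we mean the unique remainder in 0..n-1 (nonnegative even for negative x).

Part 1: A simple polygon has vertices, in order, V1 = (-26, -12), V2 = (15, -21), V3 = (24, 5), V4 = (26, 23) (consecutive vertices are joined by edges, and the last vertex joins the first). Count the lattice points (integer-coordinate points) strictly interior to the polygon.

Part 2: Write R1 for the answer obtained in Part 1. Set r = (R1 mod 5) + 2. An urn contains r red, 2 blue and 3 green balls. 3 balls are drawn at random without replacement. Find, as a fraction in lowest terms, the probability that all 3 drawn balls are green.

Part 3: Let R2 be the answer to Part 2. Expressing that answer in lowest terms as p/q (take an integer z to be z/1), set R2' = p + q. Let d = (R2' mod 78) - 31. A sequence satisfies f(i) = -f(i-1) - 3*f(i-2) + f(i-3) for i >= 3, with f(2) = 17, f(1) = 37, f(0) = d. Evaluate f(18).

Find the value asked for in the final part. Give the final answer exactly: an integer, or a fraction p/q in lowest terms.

792433

Part 1: cross terms: (-26*-21 - 15*-12)=726, (15*5 - 24*-21)=579, (24*23 - 26*5)=422, (26*-12 - -26*23)=286; twice the area = |2013| = 2013; area = 2013/2; boundary points = 1 + 1 + 2 + 1 = 5; strictly interior points = area - boundary/2 + 1 = 1005; answer 1005
Part 2: R1 = 1005; r = 2; total draws C(7,3) = 35; favorable C(3,3) = 1; P = 1/35; answer 1/35
Part 3: R2 = 1/35; threaded value p + q = 36; d = 5; f(3) = -1*(17) - 3*(37) + 1*(5) = -123; iterating: f(3)=-123, f(4)=109, f(5)=277, f(6)=-727, f(7)=5, f(8)=2453, f(9)=-3195, f(10)=-4159, f(11)=16197, f(12)=-6915, f(13)=-45835, f(14)=82777, f(15)=47813, f(16)=-341979, f(17)=281317, f(18)=792433; answer 792433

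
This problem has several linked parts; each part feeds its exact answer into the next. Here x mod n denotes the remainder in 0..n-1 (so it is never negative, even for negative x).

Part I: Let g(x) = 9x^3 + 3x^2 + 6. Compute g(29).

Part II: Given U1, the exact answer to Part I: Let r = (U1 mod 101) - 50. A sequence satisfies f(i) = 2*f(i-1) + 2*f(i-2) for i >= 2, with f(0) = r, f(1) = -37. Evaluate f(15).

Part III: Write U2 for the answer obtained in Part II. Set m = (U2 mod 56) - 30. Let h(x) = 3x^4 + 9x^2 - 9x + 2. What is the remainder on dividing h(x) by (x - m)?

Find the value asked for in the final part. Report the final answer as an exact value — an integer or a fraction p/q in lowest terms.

30812

Part I: 9*(29)^3 + 3*(29)^2 + 6 = (219501) + (2523) + (6) = 222030; answer 222030
Part II: U1 = 222030; r = -18; f(2) = 2*(-37) + 2*(-18) = -110; iterating: f(2)=-110, f(3)=-294, f(4)=-808, f(5)=-2204, f(6)=-6024, f(7)=-16456, f(8)=-44960, f(9)=-122832, f(10)=-335584, f(11)=-916832, f(12)=-2504832, f(13)=-6843328, f(14)=-18696320, f(15)=-51079296; answer -51079296
Part III: U2 = -51079296; m = 10; remainder = value at the root: 3*(10)^4 + 9*(10)^2 - 9*(10)^1 + 2 = (30000) + (900) + (-90) + (2) = 30812; answer 30812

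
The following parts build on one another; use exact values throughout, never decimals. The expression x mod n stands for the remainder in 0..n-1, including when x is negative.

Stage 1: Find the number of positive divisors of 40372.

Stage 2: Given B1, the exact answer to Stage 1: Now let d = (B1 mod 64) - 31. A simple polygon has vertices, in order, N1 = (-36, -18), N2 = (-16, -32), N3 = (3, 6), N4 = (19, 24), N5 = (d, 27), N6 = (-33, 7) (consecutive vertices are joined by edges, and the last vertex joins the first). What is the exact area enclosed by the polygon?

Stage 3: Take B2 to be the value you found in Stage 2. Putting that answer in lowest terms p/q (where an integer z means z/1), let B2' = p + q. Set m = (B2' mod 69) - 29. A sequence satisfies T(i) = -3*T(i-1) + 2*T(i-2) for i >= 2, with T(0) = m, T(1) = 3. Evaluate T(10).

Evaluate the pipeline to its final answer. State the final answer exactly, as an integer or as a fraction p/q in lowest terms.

655579

Stage 1: 40372 = 2^2 * 10093; number of divisors = (2+1) * (1+1) = 6; answer 6
Stage 2: B1 = 6; d = -25; cross terms: (-36*-32 - -16*-18)=864, (-16*6 - 3*-32)=0, (3*24 - 19*6)=-42, (19*27 - -25*24)=1113, (-25*7 - -33*27)=716, (-33*-18 - -36*7)=846; twice the area = |3497| = 3497; area = 3497/2; answer 3497/2
Stage 3: B2 = 3497/2; threaded value p + q = 3499; m = 20; T(2) = -3*(3) + 2*(20) = 31; iterating: T(2)=31, T(3)=-87, T(4)=323, T(5)=-1143, T(6)=4075, T(7)=-14511, T(8)=51683, T(9)=-184071, T(10)=655579; answer 655579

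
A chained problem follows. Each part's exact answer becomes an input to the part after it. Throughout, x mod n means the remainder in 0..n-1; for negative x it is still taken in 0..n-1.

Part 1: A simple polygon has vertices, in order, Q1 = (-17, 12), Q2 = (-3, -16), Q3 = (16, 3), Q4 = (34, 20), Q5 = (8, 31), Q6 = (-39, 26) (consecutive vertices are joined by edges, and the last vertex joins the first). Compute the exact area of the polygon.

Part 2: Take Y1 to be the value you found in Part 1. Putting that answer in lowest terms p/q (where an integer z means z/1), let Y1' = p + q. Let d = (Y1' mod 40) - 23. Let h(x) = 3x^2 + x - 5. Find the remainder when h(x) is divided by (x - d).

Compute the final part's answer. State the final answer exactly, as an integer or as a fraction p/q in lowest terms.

Part 1: cross terms: (-17*-16 - -3*12)=308, (-3*3 - 16*-16)=247, (16*20 - 34*3)=218, (34*31 - 8*20)=894, (8*26 - -39*31)=1417, (-39*12 - -17*26)=-26; twice the area = |3058| = 3058; area = 1529; answer 1529
Part 2: Y1 = 1529; threaded value p + q = 1530; d = -13; remainder = value at the root: 3*(-13)^2 + 1*(-13)^1 - 5 = (507) + (-13) + (-5) = 489; answer 489

489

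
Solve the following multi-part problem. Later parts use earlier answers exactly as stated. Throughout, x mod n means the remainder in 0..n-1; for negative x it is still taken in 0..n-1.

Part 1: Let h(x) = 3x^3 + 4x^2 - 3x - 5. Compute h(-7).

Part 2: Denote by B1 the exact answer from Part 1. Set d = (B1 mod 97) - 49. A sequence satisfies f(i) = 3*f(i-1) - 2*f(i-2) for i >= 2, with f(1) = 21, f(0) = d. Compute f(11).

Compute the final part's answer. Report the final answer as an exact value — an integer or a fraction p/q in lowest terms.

Part 1: 3*(-7)^3 + 4*(-7)^2 - 3*(-7)^1 - 5 = (-1029) + (196) + (21) + (-5) = -817; answer -817
Part 2: B1 = -817; d = 7; f(2) = 3*(21) - 2*(7) = 49; iterating: f(2)=49, f(3)=105, f(4)=217, f(5)=441, f(6)=889, f(7)=1785, f(8)=3577, f(9)=7161, f(10)=14329, f(11)=28665; answer 28665

28665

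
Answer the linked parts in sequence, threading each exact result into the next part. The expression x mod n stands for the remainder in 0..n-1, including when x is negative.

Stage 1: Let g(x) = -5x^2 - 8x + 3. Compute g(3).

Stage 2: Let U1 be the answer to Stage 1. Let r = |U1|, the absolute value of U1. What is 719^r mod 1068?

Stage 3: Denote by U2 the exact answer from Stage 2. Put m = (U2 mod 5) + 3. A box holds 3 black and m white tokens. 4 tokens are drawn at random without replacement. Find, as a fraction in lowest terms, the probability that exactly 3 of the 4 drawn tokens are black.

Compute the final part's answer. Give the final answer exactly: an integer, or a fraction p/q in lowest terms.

Stage 1: -5*(3)^2 - 8*(3)^1 + 3 = (-45) + (-24) + (3) = -66; answer -66
Stage 2: U1 = -66; r = 66; squarings mod 1068: 719^1=719, 719^2=49, 719^4=265, 719^8=805, 719^16=817, 719^32=1057, 719^64=121; 719^66 = 719^2 * 719^64 = 589 (mod 1068); answer 589
Stage 3: U2 = 589; m = 7; total draws C(10,4) = 210; favorable C(3,3)*C(7,1) = 7; P = 1/30; answer 1/30

1/30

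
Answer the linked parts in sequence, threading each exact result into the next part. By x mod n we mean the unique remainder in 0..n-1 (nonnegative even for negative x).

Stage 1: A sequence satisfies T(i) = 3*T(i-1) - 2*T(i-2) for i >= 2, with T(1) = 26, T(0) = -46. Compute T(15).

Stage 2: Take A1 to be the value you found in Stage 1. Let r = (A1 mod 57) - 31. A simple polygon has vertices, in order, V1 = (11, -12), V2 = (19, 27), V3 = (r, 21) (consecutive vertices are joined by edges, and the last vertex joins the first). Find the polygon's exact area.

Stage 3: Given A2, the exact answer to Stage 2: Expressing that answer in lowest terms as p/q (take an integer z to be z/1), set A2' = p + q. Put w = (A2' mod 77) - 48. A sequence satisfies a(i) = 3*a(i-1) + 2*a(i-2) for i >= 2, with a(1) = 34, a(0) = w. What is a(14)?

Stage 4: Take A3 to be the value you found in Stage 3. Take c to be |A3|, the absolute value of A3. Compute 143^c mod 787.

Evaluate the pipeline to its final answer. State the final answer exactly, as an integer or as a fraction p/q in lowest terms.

433

Stage 1: T(2) = 3*(26) - 2*(-46) = 170; iterating: T(2)=170, T(3)=458, T(4)=1034, T(5)=2186, T(6)=4490, T(7)=9098, T(8)=18314, T(9)=36746, T(10)=73610, T(11)=147338, T(12)=294794, T(13)=589706, T(14)=1179530, T(15)=2359178; answer 2359178
Stage 2: A1 = 2359178; r = -26; cross terms: (11*27 - 19*-12)=525, (19*21 - -26*27)=1101, (-26*-12 - 11*21)=81; twice the area = |1707| = 1707; area = 1707/2; answer 1707/2
Stage 3: A2 = 1707/2; threaded value p + q = 1709; w = -33; a(2) = 3*(34) + 2*(-33) = 36; iterating: a(2)=36, a(3)=176, a(4)=600, a(5)=2152, a(6)=7656, a(7)=27272, a(8)=97128, a(9)=345928, a(10)=1232040, a(11)=4387976, a(12)=15628008, a(13)=55659976, a(14)=198235944; answer 198235944
Stage 4: A3 = 198235944; c = 198235944; squarings mod 787: 143^1=143, 143^2=774, 143^4=169, 143^8=229, 143^16=499, 143^32=309, 143^64=254, 143^128=769, 143^256=324, 143^512=305, 143^1024=159, 143^2048=97, 143^4096=752, 143^8192=438, 143^16384=603, 143^32768=15, 143^65536=225, 143^131072=257, 143^262144=728, 143^524288=333, 143^1048576=709, 143^2097152=575, 143^4194304=85, 143^8388608=142, 143^16777216=489, 143^33554432=660, 143^67108864=389, 143^134217728=217; 143^198235944 = 143^8 * 143^32 * 143^256 * 143^512 * 143^1024 * 143^4096 * 143^16384 * 143^32768 * 143^1048576 * 143^4194304 * 143^8388608 * 143^16777216 * 143^33554432 * 143^134217728 = 433 (mod 787); answer 433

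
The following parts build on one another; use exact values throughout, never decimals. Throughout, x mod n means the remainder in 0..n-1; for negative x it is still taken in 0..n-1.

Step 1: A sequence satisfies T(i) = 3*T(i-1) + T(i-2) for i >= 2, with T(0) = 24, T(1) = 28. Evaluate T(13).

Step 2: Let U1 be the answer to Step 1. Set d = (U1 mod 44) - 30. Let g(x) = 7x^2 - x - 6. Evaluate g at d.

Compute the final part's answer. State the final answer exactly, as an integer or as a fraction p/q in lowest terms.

Step 1: T(2) = 3*(28) + 1*(24) = 108; iterating: T(2)=108, T(3)=352, T(4)=1164, T(5)=3844, T(6)=12696, T(7)=41932, T(8)=138492, T(9)=457408, T(10)=1510716, T(11)=4989556, T(12)=16479384, T(13)=54427708; answer 54427708
Step 2: U1 = 54427708; d = -14; 7*(-14)^2 - 1*(-14)^1 - 6 = (1372) + (14) + (-6) = 1380; answer 1380

1380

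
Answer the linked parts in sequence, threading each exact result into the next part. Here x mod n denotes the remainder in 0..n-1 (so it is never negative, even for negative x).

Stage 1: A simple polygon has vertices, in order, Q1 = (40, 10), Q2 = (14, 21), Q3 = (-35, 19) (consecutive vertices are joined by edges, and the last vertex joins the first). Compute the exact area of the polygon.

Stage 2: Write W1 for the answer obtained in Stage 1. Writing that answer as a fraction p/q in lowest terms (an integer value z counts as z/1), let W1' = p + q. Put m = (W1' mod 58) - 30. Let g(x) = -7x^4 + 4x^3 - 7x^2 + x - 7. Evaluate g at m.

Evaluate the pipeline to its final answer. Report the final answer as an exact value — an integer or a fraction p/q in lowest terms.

-606346

Stage 1: cross terms: (40*21 - 14*10)=700, (14*19 - -35*21)=1001, (-35*10 - 40*19)=-1110; twice the area = |591| = 591; area = 591/2; answer 591/2
Stage 2: W1 = 591/2; threaded value p + q = 593; m = -17; -7*(-17)^4 + 4*(-17)^3 - 7*(-17)^2 + 1*(-17)^1 - 7 = (-584647) + (-19652) + (-2023) + (-17) + (-7) = -606346; answer -606346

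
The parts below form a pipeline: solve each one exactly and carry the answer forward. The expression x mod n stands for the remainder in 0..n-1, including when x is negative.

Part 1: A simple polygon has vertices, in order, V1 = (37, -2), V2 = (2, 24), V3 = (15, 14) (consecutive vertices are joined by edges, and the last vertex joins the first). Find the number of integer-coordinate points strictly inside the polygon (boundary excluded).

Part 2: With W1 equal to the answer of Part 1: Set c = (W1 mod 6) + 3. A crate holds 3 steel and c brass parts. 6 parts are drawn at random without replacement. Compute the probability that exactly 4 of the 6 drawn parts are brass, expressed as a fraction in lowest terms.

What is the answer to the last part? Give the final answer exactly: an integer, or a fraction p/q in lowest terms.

Part 1: cross terms: (37*24 - 2*-2)=892, (2*14 - 15*24)=-332, (15*-2 - 37*14)=-548; twice the area = |12| = 12; area = 6; boundary points = 1 + 1 + 2 = 4; strictly interior points = area - boundary/2 + 1 = 5; answer 5
Part 2: W1 = 5; c = 8; total draws C(11,6) = 462; favorable C(8,4)*C(3,2) = 210; P = 5/11; answer 5/11

5/11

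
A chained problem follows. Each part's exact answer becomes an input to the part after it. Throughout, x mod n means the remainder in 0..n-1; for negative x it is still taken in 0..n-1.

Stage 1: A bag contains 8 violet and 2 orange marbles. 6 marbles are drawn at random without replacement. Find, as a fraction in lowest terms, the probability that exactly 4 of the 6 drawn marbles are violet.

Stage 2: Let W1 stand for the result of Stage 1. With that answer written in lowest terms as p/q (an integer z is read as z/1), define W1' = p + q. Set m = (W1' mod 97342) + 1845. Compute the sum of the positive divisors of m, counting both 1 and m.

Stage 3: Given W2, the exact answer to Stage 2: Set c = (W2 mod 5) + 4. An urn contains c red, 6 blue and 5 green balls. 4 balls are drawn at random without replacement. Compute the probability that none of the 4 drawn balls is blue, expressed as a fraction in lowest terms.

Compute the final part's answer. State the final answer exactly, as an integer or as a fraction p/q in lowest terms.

Stage 1: total draws C(10,6) = 210; favorable C(8,4)*C(2,2) = 70; P = 1/3; answer 1/3
Stage 2: W1 = 1/3; threaded value p + q = 4; m = 1849; 1849 = 43^2; sigma = (1 + 43 + 1849) = 1893; answer 1893
Stage 3: W2 = 1893; c = 7; total draws C(18,4) = 3060; favorable C(12,4) = 495; P = 11/68; answer 11/68

11/68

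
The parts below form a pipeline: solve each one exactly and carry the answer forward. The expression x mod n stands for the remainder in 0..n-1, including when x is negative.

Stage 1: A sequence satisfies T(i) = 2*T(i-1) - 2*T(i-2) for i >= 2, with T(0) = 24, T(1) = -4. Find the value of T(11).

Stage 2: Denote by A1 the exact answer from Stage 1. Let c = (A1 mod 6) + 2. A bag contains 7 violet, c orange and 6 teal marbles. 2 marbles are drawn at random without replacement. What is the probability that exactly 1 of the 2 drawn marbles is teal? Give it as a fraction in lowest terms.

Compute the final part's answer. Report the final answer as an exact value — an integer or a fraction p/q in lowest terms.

26/57

Stage 1: T(2) = 2*(-4) - 2*(24) = -56; iterating: T(2)=-56, T(3)=-104, T(4)=-96, T(5)=16, T(6)=224, T(7)=416, T(8)=384, T(9)=-64, T(10)=-896, T(11)=-1664; answer -1664
Stage 2: A1 = -1664; c = 6; total draws C(19,2) = 171; favorable C(6,1)*C(13,1) = 78; P = 26/57; answer 26/57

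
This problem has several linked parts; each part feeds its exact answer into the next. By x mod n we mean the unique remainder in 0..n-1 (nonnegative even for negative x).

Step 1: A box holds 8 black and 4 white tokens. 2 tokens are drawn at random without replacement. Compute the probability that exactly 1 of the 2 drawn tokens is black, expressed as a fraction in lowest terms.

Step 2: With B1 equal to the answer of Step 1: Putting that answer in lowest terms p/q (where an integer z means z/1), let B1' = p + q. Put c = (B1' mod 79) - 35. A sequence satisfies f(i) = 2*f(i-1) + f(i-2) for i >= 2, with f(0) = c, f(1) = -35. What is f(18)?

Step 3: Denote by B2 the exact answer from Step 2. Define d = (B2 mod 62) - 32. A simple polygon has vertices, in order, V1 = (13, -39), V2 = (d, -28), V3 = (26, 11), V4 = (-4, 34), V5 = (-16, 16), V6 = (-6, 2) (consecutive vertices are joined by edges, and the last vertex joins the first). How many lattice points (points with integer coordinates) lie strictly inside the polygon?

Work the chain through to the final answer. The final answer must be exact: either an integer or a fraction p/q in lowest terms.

Step 1: total draws C(12,2) = 66; favorable C(8,1)*C(4,1) = 32; P = 16/33; answer 16/33
Step 2: B1 = 16/33; threaded value p + q = 49; c = 14; f(2) = 2*(-35) + 1*(14) = -56; iterating: f(2)=-56, f(3)=-147, f(4)=-350, f(5)=-847, f(6)=-2044, f(7)=-4935, f(8)=-11914, f(9)=-28763, f(10)=-69440, f(11)=-167643, f(12)=-404726, f(13)=-977095, f(14)=-2358916, f(15)=-5694927, f(16)=-13748770, f(17)=-33192467, f(18)=-80133704; answer -80133704
Step 3: B2 = -80133704; d = 24; cross terms: (13*-28 - 24*-39)=572, (24*11 - 26*-28)=992, (26*34 - -4*11)=928, (-4*16 - -16*34)=480, (-16*2 - -6*16)=64, (-6*-39 - 13*2)=208; twice the area = |3244| = 3244; area = 1622; boundary points = 11 + 1 + 1 + 6 + 2 + 1 = 22; strictly interior points = area - boundary/2 + 1 = 1612; answer 1612

1612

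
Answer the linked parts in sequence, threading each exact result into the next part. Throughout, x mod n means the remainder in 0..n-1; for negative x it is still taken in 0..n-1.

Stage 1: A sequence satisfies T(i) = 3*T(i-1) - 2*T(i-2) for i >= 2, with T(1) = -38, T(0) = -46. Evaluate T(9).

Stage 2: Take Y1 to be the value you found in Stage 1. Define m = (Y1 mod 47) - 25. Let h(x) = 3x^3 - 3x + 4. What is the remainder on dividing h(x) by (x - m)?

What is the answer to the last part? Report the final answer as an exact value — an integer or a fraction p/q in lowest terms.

Stage 1: T(2) = 3*(-38) - 2*(-46) = -22; iterating: T(2)=-22, T(3)=10, T(4)=74, T(5)=202, T(6)=458, T(7)=970, T(8)=1994, T(9)=4042; answer 4042
Stage 2: Y1 = 4042; m = -25; remainder = value at the root: 3*(-25)^3 - 3*(-25)^1 + 4 = (-46875) + (75) + (4) = -46796; answer -46796

-46796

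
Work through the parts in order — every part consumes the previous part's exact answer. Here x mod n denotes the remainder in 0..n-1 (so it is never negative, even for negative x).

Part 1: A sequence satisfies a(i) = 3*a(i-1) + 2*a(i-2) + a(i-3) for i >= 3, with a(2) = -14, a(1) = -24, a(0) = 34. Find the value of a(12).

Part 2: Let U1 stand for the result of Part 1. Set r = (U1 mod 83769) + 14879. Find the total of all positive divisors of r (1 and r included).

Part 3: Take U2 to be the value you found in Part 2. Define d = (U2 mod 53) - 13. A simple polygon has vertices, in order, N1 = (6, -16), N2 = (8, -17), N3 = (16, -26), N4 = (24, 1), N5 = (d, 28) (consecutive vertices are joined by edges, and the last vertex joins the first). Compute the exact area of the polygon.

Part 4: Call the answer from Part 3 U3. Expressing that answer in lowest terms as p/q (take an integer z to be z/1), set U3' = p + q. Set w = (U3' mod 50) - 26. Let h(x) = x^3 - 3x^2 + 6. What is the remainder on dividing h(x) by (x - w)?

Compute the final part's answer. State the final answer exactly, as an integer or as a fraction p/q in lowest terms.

492

Part 1: a(3) = 3*(-14) + 2*(-24) + 1*(34) = -56; iterating: a(3)=-56, a(4)=-220, a(5)=-786, a(6)=-2854, a(7)=-10354, a(8)=-37556, a(9)=-136230, a(10)=-494156, a(11)=-1792484, a(12)=-6501994; answer -6501994
Part 2: U1 = -6501994; r = 46867; 46867 is prime, so its only divisors are 1 and 46867; sigma = 1 + 46867 = 46868; answer 46868
Part 3: U2 = 46868; d = 3; cross terms: (6*-17 - 8*-16)=26, (8*-26 - 16*-17)=64, (16*1 - 24*-26)=640, (24*28 - 3*1)=669, (3*-16 - 6*28)=-216; twice the area = |1183| = 1183; area = 1183/2; answer 1183/2
Part 4: U3 = 1183/2; threaded value p + q = 1185; w = 9; remainder = value at the root: 1*(9)^3 - 3*(9)^2 + 6 = (729) + (-243) + (6) = 492; answer 492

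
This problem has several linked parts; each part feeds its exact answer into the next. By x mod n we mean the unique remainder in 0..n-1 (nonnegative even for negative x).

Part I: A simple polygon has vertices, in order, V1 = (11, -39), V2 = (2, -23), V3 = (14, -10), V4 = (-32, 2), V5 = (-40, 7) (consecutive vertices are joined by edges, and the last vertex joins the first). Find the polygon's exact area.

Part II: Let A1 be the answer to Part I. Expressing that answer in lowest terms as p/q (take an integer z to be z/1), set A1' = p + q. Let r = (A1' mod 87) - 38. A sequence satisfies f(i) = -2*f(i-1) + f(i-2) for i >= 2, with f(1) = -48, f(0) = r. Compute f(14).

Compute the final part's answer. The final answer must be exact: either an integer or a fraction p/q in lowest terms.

4814444

Part I: cross terms: (11*-23 - 2*-39)=-175, (2*-10 - 14*-23)=302, (14*2 - -32*-10)=-292, (-32*7 - -40*2)=-144, (-40*-39 - 11*7)=1483; twice the area = |1174| = 1174; area = 587; answer 587
Part II: A1 = 587; threaded value p + q = 588; r = 28; f(2) = -2*(-48) + 1*(28) = 124; iterating: f(2)=124, f(3)=-296, f(4)=716, f(5)=-1728, f(6)=4172, f(7)=-10072, f(8)=24316, f(9)=-58704, f(10)=141724, f(11)=-342152, f(12)=826028, f(13)=-1994208, f(14)=4814444; answer 4814444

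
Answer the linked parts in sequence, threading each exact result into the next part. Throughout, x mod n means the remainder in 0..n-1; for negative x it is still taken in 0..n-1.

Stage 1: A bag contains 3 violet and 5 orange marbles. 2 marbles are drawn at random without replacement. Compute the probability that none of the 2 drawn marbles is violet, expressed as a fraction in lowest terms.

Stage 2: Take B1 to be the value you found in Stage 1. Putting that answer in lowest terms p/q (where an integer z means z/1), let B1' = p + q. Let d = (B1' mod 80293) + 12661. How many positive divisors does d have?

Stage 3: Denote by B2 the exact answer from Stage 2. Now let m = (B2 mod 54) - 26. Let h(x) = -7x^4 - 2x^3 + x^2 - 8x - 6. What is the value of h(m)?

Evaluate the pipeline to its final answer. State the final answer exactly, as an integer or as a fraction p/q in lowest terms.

Stage 1: total draws C(8,2) = 28; favorable C(5,2) = 10; P = 5/14; answer 5/14
Stage 2: B1 = 5/14; threaded value p + q = 19; d = 12680; 12680 = 2^3 * 5 * 317; number of divisors = (3+1) * (1+1) * (1+1) = 16; answer 16
Stage 3: B2 = 16; m = -10; -7*(-10)^4 - 2*(-10)^3 + 1*(-10)^2 - 8*(-10)^1 - 6 = (-70000) + (2000) + (100) + (80) + (-6) = -67826; answer -67826

-67826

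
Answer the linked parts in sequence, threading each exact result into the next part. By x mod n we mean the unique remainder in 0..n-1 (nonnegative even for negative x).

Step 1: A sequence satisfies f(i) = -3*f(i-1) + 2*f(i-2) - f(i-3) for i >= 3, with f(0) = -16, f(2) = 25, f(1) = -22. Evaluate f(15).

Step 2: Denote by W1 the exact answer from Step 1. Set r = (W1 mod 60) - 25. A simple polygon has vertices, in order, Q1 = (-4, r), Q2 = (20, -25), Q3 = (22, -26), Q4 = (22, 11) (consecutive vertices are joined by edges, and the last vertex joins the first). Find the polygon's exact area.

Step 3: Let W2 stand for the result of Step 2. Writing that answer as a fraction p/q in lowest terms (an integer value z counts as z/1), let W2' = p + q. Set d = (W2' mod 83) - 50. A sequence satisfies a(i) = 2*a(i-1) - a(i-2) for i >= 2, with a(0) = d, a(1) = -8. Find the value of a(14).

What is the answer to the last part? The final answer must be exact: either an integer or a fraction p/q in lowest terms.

-255

Step 1: f(3) = -3*(25) + 2*(-22) - 1*(-16) = -103; iterating: f(3)=-103, f(4)=381, f(5)=-1374, f(6)=4987, f(7)=-18090, f(8)=65618, f(9)=-238021, f(10)=863389, f(11)=-3131827, f(12)=11360280, f(13)=-41207883, f(14)=149476036, f(15)=-542204154; answer -542204154
Step 2: W1 = -542204154; r = -19; cross terms: (-4*-25 - 20*-19)=480, (20*-26 - 22*-25)=30, (22*11 - 22*-26)=814, (22*-19 - -4*11)=-374; twice the area = |950| = 950; area = 475; answer 475
Step 3: W2 = 475; threaded value p + q = 476; d = 11; a(2) = 2*(-8) - 1*(11) = -27; iterating: a(2)=-27, a(3)=-46, a(4)=-65, a(5)=-84, a(6)=-103, a(7)=-122, a(8)=-141, a(9)=-160, a(10)=-179, a(11)=-198, a(12)=-217, a(13)=-236, a(14)=-255; answer -255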